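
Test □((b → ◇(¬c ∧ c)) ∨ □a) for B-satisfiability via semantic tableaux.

1. □((b → ◇(¬c ∧ c)) ∨ □a), u
2. (b → ◇(¬c ∧ c)) ∨ □a, u   [□-rule on 1 via uRu]
3. □a, u   [∨-rule on 2 (branches; this branch)]
4. a, u   [□-rule on 3 via uRu]
Accessibility: uRu

Satisfiable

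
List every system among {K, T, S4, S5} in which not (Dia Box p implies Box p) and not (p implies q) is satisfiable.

S5-tableau for the formula:
1. not (Dia Box p implies Box p) and not (p implies q), w0
2. not (Dia Box p implies Box p), w0
3. not (p implies q), w0
4. Dia Box p, w0
5. not Box p, w0
6. p, w0
7. not q, w0
8. Box p, w1
9. p, w1
10. not p, w2
11. p, w2
Accessibility: w0Rw0, w0Rw1, w0Rw2, w1Rw0, w1Rw1, w1Rw2, w2Rw0, w2Rw1, w2Rw2
Branch closes: p and not p both at w2.
Every branch closes (one shown): unsatisfiable in S5.
S4-tableau for the formula:
1. not (Dia Box p implies Box p) and not (p implies q), w0
2. not (Dia Box p implies Box p), w0
3. not (p implies q), w0
4. Dia Box p, w0
5. not Box p, w0
6. p, w0
7. not q, w0
8. Box p, w1
9. p, w1
10. not p, w2
Accessibility: w0Rw0, w0Rw1, w0Rw2, w1Rw1, w2Rw2
Complete open branch: satisfiable in S4, hence also in K, T (this S4-model is also a K-model and a T-model).

K, T, S4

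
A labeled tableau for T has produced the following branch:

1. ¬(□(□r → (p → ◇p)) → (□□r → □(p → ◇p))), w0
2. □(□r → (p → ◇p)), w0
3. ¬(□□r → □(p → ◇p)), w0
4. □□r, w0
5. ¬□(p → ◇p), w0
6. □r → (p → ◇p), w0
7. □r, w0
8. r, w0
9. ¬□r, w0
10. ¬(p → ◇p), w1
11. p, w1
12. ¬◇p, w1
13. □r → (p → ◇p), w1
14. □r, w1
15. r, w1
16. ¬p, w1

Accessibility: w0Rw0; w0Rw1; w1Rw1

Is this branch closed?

Both p and ¬p appear at w1.

Closed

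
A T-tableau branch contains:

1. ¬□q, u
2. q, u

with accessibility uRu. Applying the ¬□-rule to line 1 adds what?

a fresh world v with uRv, and ¬q at v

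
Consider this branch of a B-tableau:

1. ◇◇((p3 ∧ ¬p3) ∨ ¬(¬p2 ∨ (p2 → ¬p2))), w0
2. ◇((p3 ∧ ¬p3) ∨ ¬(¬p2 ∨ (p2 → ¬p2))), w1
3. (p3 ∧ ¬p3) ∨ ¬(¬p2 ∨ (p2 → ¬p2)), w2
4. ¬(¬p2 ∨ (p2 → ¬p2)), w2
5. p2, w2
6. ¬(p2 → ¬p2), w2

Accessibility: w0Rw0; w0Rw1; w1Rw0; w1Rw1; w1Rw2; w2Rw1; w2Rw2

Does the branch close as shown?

No world carries both an atom and its negation.

Not closed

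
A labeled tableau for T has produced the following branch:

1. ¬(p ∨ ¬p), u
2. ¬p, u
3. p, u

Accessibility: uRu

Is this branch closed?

Both p and ¬p appear at u.

Yes, closed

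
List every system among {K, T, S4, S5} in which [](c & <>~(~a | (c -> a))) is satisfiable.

K-tableau for the formula:
1. [](c & <>~(~a | (c -> a))), 0
Complete open branch: satisfiable in K.
T-tableau for the formula:
1. [](c & <>~(~a | (c -> a))), 0
2. c & <>~(~a | (c -> a)), 0   [[]-rule on 1 via 0R0]
3. c, 0   [&-rule on 2]
4. <>~(~a | (c -> a)), 0   [&-rule on 2]
5. ~(~a | (c -> a)), 1   [<>-rule on 4: fresh world 1, 0R1]
6. a, 1   [~|-rule on 5]
7. ~(c -> a), 1   [~|-rule on 5]
8. c, 1   [~->-rule on 7]
9. ~a, 1   [~->-rule on 7]
Accessibility: 0R0, 0R1, 1R1
Branch closes: a and ~a both at 1.
Every branch closes (one shown): unsatisfiable in T, hence also in S4, S5 (every S4/S5-frame is a T-frame).

K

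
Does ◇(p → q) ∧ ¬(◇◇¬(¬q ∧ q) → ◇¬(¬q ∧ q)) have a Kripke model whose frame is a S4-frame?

No, unsatisfiable

1. ◇(p → q) ∧ ¬(◇◇¬(¬q ∧ q) → ◇¬(¬q ∧ q)), 0
2. ◇(p → q), 0   [∧-rule on 1]
3. ¬(◇◇¬(¬q ∧ q) → ◇¬(¬q ∧ q)), 0   [∧-rule on 1]
4. ◇◇¬(¬q ∧ q), 0   [¬→-rule on 3]
5. ¬◇¬(¬q ∧ q), 0   [¬→-rule on 3]
6. ¬q ∧ q, 0   [¬◇-rule on 5 via 0R0]
7. ¬q, 0   [∧-rule on 6]
8. q, 0   [∧-rule on 6]
Accessibility: 0R0
Branch closes: q and ¬q both at 0.
Every branch closes; the branch above is one of them.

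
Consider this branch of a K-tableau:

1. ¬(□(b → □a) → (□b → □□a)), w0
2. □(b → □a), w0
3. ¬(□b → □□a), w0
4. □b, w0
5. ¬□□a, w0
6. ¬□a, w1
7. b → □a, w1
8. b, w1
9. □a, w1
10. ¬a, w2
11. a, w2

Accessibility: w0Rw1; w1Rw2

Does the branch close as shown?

Both a and ¬a appear at w2.

Yes, closed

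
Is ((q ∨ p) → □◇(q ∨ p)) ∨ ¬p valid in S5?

Valid in S5

Tableau for the negation ¬(((q ∨ p) → □◇(q ∨ p)) ∨ ¬p):
1. ¬(((q ∨ p) → □◇(q ∨ p)) ∨ ¬p), u
2. ¬((q ∨ p) → □◇(q ∨ p)), u
3. p, u
4. q ∨ p, u
5. ¬□◇(q ∨ p), u
6. ¬◇(q ∨ p), v
7. ¬(q ∨ p), u
8. ¬q, u
9. ¬p, u
Accessibility: uRu, uRv, vRu, vRv
Branch closes: p and ¬p both at u.
Every branch of the negation's tableau closes; the branch above is one of them.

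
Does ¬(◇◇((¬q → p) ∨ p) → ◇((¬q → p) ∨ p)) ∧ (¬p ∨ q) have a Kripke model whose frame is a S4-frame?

Unsatisfiable (every branch closes)

1. ¬(◇◇((¬q → p) ∨ p) → ◇((¬q → p) ∨ p)) ∧ (¬p ∨ q), u
2. ¬(◇◇((¬q → p) ∨ p) → ◇((¬q → p) ∨ p)), u   [∧-rule on 1]
3. ¬p ∨ q, u   [∧-rule on 1]
4. ◇◇((¬q → p) ∨ p), u   [¬→-rule on 2]
5. ¬◇((¬q → p) ∨ p), u   [¬→-rule on 2]
6. ¬((¬q → p) ∨ p), u   [¬◇-rule on 5 via uRu]
7. ¬(¬q → p), u   [¬∨-rule on 6]
8. ¬p, u   [¬∨-rule on 6]
9. ¬q, u   [¬→-rule on 7]
10. ◇((¬q → p) ∨ p), v   [◇-rule on 4: fresh world v, uRv]
11. ¬((¬q → p) ∨ p), v   [¬◇-rule on 5 via uRv]
12. ¬(¬q → p), v   [¬∨-rule on 11]
13. ¬p, v   [¬∨-rule on 11]
14. ¬q, v   [¬→-rule on 12]
15. (¬q → p) ∨ p, w   [◇-rule on 10: fresh world w, vRw]
16. ¬((¬q → p) ∨ p), w   [¬◇-rule on 5 via uRw]
17. ¬(¬q → p), w   [¬∨-rule on 16]
18. ¬p, w   [¬∨-rule on 16]
19. ¬q, w   [¬→-rule on 17]
20. ¬q → p, w   [∨-rule on 15 (branches; this branch)]
21. p, w   [→-rule on 20 (branches; this branch)]
Accessibility: uRu, uRv, uRw, vRv, vRw, wRw
Branch closes: p and ¬p both at w.
All branches of the tableau close; one closing branch shown above.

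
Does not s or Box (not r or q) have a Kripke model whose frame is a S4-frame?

1. not s or Box (not r or q), w0
2. Box (not r or q), w0
3. not r or q, w0
4. q, w0
Accessibility: w0Rw0

Satisfiable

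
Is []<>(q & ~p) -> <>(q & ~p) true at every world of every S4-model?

Tableau for the negation ~([]<>(q & ~p) -> <>(q & ~p)):
1. ~([]<>(q & ~p) -> <>(q & ~p)), w0
2. []<>(q & ~p), w0
3. ~<>(q & ~p), w0
4. <>(q & ~p), w0
5. ~(q & ~p), w0
6. p, w0
7. q & ~p, w1
8. q, w1
9. ~p, w1
10. <>(q & ~p), w1
11. ~(q & ~p), w1
12. p, w1
Accessibility: w0Rw0, w0Rw1, w1Rw1
Branch closes: p and ~p both at w1.
All branches of the negation close; one closing branch shown above.

Yes, valid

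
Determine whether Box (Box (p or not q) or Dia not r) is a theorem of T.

Tableau for the negation not Box (Box (p or not q) or Dia not r):
1. not Box (Box (p or not q) or Dia not r), u
2. not (Box (p or not q) or Dia not r), v
3. not Box (p or not q), v
4. not Dia not r, v
5. r, v
6. not (p or not q), w
7. not p, w
8. q, w
9. r, w
Accessibility: uRu, uRv, vRv, vRw, wRw
The negation has an open branch (countermodel exists).

No, not valid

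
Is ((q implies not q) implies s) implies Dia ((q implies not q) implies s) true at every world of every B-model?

Tableau for the negation not (((q implies not q) implies s) implies Dia ((q implies not q) implies s)):
1. not (((q implies not q) implies s) implies Dia ((q implies not q) implies s)), 0
2. (q implies not q) implies s, 0
3. not Dia ((q implies not q) implies s), 0
4. not ((q implies not q) implies s), 0
5. q implies not q, 0
6. not s, 0
7. not (q implies not q), 0
8. q, 0
9. not q, 0
Accessibility: 0R0
Branch closes: q and not q both at 0.
All branches of the negation close; one closing branch shown above.

Valid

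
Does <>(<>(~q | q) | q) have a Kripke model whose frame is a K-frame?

1. <>(<>(~q | q) | q), 0
2. <>(~q | q) | q, 1
3. q, 1
Accessibility: 0R1

Yes, satisfiable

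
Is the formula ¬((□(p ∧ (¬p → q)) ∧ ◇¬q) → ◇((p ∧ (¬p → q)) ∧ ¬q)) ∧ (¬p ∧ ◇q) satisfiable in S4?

1. ¬((□(p ∧ (¬p → q)) ∧ ◇¬q) → ◇((p ∧ (¬p → q)) ∧ ¬q)) ∧ (¬p ∧ ◇q), u
2. ¬((□(p ∧ (¬p → q)) ∧ ◇¬q) → ◇((p ∧ (¬p → q)) ∧ ¬q)), u   [∧-rule on 1]
3. ¬p ∧ ◇q, u   [∧-rule on 1]
4. □(p ∧ (¬p → q)) ∧ ◇¬q, u   [¬→-rule on 2]
5. ¬◇((p ∧ (¬p → q)) ∧ ¬q), u   [¬→-rule on 2]
6. ¬p, u   [∧-rule on 3]
7. ◇q, u   [∧-rule on 3]
8. □(p ∧ (¬p → q)), u   [∧-rule on 4]
9. ◇¬q, u   [∧-rule on 4]
10. ¬((p ∧ (¬p → q)) ∧ ¬q), u   [¬◇-rule on 5 via uRu]
11. p ∧ (¬p → q), u   [□-rule on 8 via uRu]
12. p, u   [∧-rule on 11]
13. ¬p → q, u   [∧-rule on 11]
Accessibility: uRu
Branch closes: p and ¬p both at u.
All branches of the tableau close; one closing branch shown above.

Unsatisfiable (every branch closes)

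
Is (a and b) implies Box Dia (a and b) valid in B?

Valid

Tableau for the negation not ((a and b) implies Box Dia (a and b)):
1. not ((a and b) implies Box Dia (a and b)), w0
2. a and b, w0
3. not Box Dia (a and b), w0
4. a, w0
5. b, w0
6. not Dia (a and b), w1
7. not (a and b), w0
8. not (a and b), w1
9. not b, w0
Accessibility: w0Rw0, w0Rw1, w1Rw0, w1Rw1
Branch closes: b and not b both at w0.
Every branch of the negation's tableau closes; the branch above is one of them.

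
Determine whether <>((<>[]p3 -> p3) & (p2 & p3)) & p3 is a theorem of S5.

Tableau for the negation ~(<>((<>[]p3 -> p3) & (p2 & p3)) & p3):
1. ~(<>((<>[]p3 -> p3) & (p2 & p3)) & p3), u
2. ~p3, u   [~&-rule on 1 (branches; this branch)]
Accessibility: uRu
The negation has an open branch (countermodel exists).

Invalid (countermodel exists)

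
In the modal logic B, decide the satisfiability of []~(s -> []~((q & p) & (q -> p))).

1. []~(s -> []~((q & p) & (q -> p))), w0
2. ~(s -> []~((q & p) & (q -> p))), w0
3. s, w0
4. ~[]~((q & p) & (q -> p)), w0
5. (q & p) & (q -> p), w1
6. q & p, w1
7. q -> p, w1
8. q, w1
9. p, w1
10. ~(s -> []~((q & p) & (q -> p))), w1
11. s, w1
12. ~[]~((q & p) & (q -> p)), w1
13. (q & p) & (q -> p), w2
14. q & p, w2
15. q -> p, w2
16. q, w2
17. p, w2
Accessibility: w0Rw0, w0Rw1, w1Rw0, w1Rw1, w1Rw2, w2Rw1, w2Rw2

Satisfiable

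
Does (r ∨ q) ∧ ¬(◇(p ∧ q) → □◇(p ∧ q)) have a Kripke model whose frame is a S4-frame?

Yes, satisfiable

1. (r ∨ q) ∧ ¬(◇(p ∧ q) → □◇(p ∧ q)), w0
2. r ∨ q, w0
3. ¬(◇(p ∧ q) → □◇(p ∧ q)), w0
4. ◇(p ∧ q), w0
5. ¬□◇(p ∧ q), w0
6. q, w0
7. p ∧ q, w1
8. p, w1
9. q, w1
10. ¬◇(p ∧ q), w2
11. ¬(p ∧ q), w2
12. ¬q, w2
Accessibility: w0Rw0, w0Rw1, w0Rw2, w1Rw1, w2Rw2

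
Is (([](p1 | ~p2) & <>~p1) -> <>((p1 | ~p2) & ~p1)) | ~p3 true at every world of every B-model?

Tableau for the negation ~((([](p1 | ~p2) & <>~p1) -> <>((p1 | ~p2) & ~p1)) | ~p3):
1. ~((([](p1 | ~p2) & <>~p1) -> <>((p1 | ~p2) & ~p1)) | ~p3), 0
2. ~(([](p1 | ~p2) & <>~p1) -> <>((p1 | ~p2) & ~p1)), 0
3. p3, 0
4. [](p1 | ~p2) & <>~p1, 0
5. ~<>((p1 | ~p2) & ~p1), 0
6. [](p1 | ~p2), 0
7. <>~p1, 0
8. ~((p1 | ~p2) & ~p1), 0
9. p1 | ~p2, 0
10. p1, 0
11. ~p2, 0
12. ~p1, 1
13. ~((p1 | ~p2) & ~p1), 1
14. p1 | ~p2, 1
15. ~(p1 | ~p2), 1
16. p2, 1
17. ~p2, 1
Accessibility: 0R0, 0R1, 1R0, 1R1
Branch closes: p2 and ~p2 both at 1.
All branches of the negation close; one closing branch shown above.

Valid in B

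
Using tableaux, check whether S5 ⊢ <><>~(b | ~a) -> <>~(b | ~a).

Yes, valid

Tableau for the negation ~(<><>~(b | ~a) -> <>~(b | ~a)):
1. ~(<><>~(b | ~a) -> <>~(b | ~a)), u
2. <><>~(b | ~a), u
3. ~<>~(b | ~a), u
4. b | ~a, u
5. ~a, u
6. <>~(b | ~a), v
7. b | ~a, v
8. ~a, v
9. ~(b | ~a), w
10. ~b, w
11. a, w
12. b | ~a, w
13. ~a, w
Accessibility: uRu, uRv, uRw, vRu, vRv, vRw, wRu, wRv, wRw
Branch closes: a and ~a both at w.
All branches of the negation close; one closing branch shown above.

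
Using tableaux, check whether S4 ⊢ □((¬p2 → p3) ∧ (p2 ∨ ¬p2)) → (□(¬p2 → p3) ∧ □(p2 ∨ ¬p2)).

Tableau for the negation ¬(□((¬p2 → p3) ∧ (p2 ∨ ¬p2)) → (□(¬p2 → p3) ∧ □(p2 ∨ ¬p2))):
1. ¬(□((¬p2 → p3) ∧ (p2 ∨ ¬p2)) → (□(¬p2 → p3) ∧ □(p2 ∨ ¬p2))), u
2. □((¬p2 → p3) ∧ (p2 ∨ ¬p2)), u
3. ¬(□(¬p2 → p3) ∧ □(p2 ∨ ¬p2)), u
4. (¬p2 → p3) ∧ (p2 ∨ ¬p2), u
5. ¬p2 → p3, u
6. p2 ∨ ¬p2, u
7. ¬□(¬p2 → p3), u
8. p3, u
9. ¬p2, u
10. ¬(¬p2 → p3), v
11. ¬p2, v
12. ¬p3, v
13. (¬p2 → p3) ∧ (p2 ∨ ¬p2), v
14. ¬p2 → p3, v
15. p2 ∨ ¬p2, v
16. p3, v
Accessibility: uRu, uRv, vRv
Branch closes: p3 and ¬p3 both at v.
Every branch of the negation's tableau closes; the branch above is one of them.

Valid in S4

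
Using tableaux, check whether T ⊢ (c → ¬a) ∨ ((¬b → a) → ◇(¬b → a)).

Tableau for the negation ¬((c → ¬a) ∨ ((¬b → a) → ◇(¬b → a))):
1. ¬((c → ¬a) ∨ ((¬b → a) → ◇(¬b → a))), w0
2. ¬(c → ¬a), w0
3. ¬((¬b → a) → ◇(¬b → a)), w0
4. c, w0
5. a, w0
6. ¬b → a, w0
7. ¬◇(¬b → a), w0
8. ¬(¬b → a), w0
9. ¬b, w0
10. ¬a, w0
Accessibility: w0Rw0
Branch closes: a and ¬a both at w0.
All branches of the negation close; one closing branch shown above.

Valid in T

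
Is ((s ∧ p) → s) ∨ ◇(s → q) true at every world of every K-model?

Valid in K

Tableau for the negation ¬(((s ∧ p) → s) ∨ ◇(s → q)):
1. ¬(((s ∧ p) → s) ∨ ◇(s → q)), w0
2. ¬((s ∧ p) → s), w0   [¬∨-rule on 1]
3. ¬◇(s → q), w0   [¬∨-rule on 1]
4. s ∧ p, w0   [¬→-rule on 2]
5. ¬s, w0   [¬→-rule on 2]
6. s, w0   [∧-rule on 4]
7. p, w0   [∧-rule on 4]
Branch closes: s and ¬s both at w0.
Every branch of the negation's tableau closes; the branch above is one of them.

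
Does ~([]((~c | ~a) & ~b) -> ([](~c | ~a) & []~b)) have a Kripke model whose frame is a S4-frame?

1. ~([]((~c | ~a) & ~b) -> ([](~c | ~a) & []~b)), u
2. []((~c | ~a) & ~b), u
3. ~([](~c | ~a) & []~b), u
4. (~c | ~a) & ~b, u
5. ~c | ~a, u
6. ~b, u
7. ~[](~c | ~a), u
8. ~a, u
9. ~(~c | ~a), v
10. c, v
11. a, v
12. (~c | ~a) & ~b, v
13. ~c | ~a, v
14. ~b, v
15. ~a, v
Accessibility: uRu, uRv, vRv
Branch closes: a and ~a both at v.
(One branch shown.) All branches close.

No, unsatisfiable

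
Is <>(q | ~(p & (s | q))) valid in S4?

Tableau for the negation ~<>(q | ~(p & (s | q))):
1. ~<>(q | ~(p & (s | q))), 0
2. ~(q | ~(p & (s | q))), 0   [~<>-rule on 1 via 0R0]
3. ~q, 0   [~|-rule on 2]
4. p & (s | q), 0   [~|-rule on 2]
5. p, 0   [&-rule on 4]
6. s | q, 0   [&-rule on 4]
7. s, 0   [|-rule on 6 (branches; this branch)]
Accessibility: 0R0
The negation has an open branch (countermodel exists).

Invalid (countermodel exists)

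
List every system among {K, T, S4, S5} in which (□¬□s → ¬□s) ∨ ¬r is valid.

T-tableau for the negation ¬((□¬□s → ¬□s) ∨ ¬r):
1. ¬((□¬□s → ¬□s) ∨ ¬r), w0
2. ¬(□¬□s → ¬□s), w0
3. r, w0
4. □¬□s, w0
5. □s, w0
6. ¬□s, w0
7. s, w0
8. ¬s, w1
9. ¬□s, w1
10. s, w1
Accessibility: w0Rw0, w0Rw1, w1Rw1
Branch closes: s and ¬s both at w1.
Every branch closes (one shown): valid in T, hence also in S4, S5 (every theorem of T is a theorem of S4 and S5).
K-tableau for the negation ¬((□¬□s → ¬□s) ∨ ¬r):
1. ¬((□¬□s → ¬□s) ∨ ¬r), w0
2. ¬(□¬□s → ¬□s), w0
3. r, w0
4. □¬□s, w0
5. □s, w0
Complete open branch: countermodel on a K-frame, so not valid in K.

T, S4, S5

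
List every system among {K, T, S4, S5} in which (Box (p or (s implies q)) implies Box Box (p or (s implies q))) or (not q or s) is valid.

S4, S5

T-tableau for the negation not ((Box (p or (s implies q)) implies Box Box (p or (s implies q))) or (not q or s)):
1. not ((Box (p or (s implies q)) implies Box Box (p or (s implies q))) or (not q or s)), w0
2. not (Box (p or (s implies q)) implies Box Box (p or (s implies q))), w0   [neg-or-rule on 1]
3. not (not q or s), w0   [neg-or-rule on 1]
4. Box (p or (s implies q)), w0   [neg-implies-rule on 2]
5. not Box Box (p or (s implies q)), w0   [neg-implies-rule on 2]
6. q, w0   [neg-or-rule on 3]
7. not s, w0   [neg-or-rule on 3]
8. p or (s implies q), w0   [Box-rule on 4 via w0Rw0]
9. s implies q, w0   [or-rule on 8 (branches; this branch)]
10. not Box (p or (s implies q)), w1   [neg-Box-rule on 5: fresh world w1, w0Rw1]
11. p or (s implies q), w1   [Box-rule on 4 via w0Rw1]
12. s implies q, w1   [or-rule on 11 (branches; this branch)]
13. q, w1   [implies-rule on 12 (branches; this branch)]
14. not (p or (s implies q)), w2   [neg-Box-rule on 10: fresh world w2, w1Rw2]
15. not p, w2   [neg-or-rule on 14]
16. not (s implies q), w2   [neg-or-rule on 14]
17. s, w2   [neg-implies-rule on 16]
18. not q, w2   [neg-implies-rule on 16]
Accessibility: w0Rw0, w0Rw1, w1Rw1, w1Rw2, w2Rw2
Complete open branch: countermodel on a T-frame, so not valid in T, nor in K (the same frame is also a K-frame).
S4-tableau for the negation not ((Box (p or (s implies q)) implies Box Box (p or (s implies q))) or (not q or s)):
1. not ((Box (p or (s implies q)) implies Box Box (p or (s implies q))) or (not q or s)), w0
2. not (Box (p or (s implies q)) implies Box Box (p or (s implies q))), w0   [neg-or-rule on 1]
3. not (not q or s), w0   [neg-or-rule on 1]
4. Box (p or (s implies q)), w0   [neg-implies-rule on 2]
5. not Box Box (p or (s implies q)), w0   [neg-implies-rule on 2]
6. q, w0   [neg-or-rule on 3]
7. not s, w0   [neg-or-rule on 3]
8. p or (s implies q), w0   [Box-rule on 4 via w0Rw0]
9. s implies q, w0   [or-rule on 8 (branches; this branch)]
10. not Box (p or (s implies q)), w1   [neg-Box-rule on 5: fresh world w1, w0Rw1]
11. p or (s implies q), w1   [Box-rule on 4 via w0Rw1]
12. s implies q, w1   [or-rule on 11 (branches; this branch)]
13. q, w1   [implies-rule on 12 (branches; this branch)]
14. not (p or (s implies q)), w2   [neg-Box-rule on 10: fresh world w2, w1Rw2]
15. not p, w2   [neg-or-rule on 14]
16. not (s implies q), w2   [neg-or-rule on 14]
17. s, w2   [neg-implies-rule on 16]
18. not q, w2   [neg-implies-rule on 16]
19. p or (s implies q), w2   [Box-rule on 4 via w0Rw2]
20. s implies q, w2   [or-rule on 19 (branches; this branch)]
21. q, w2   [implies-rule on 20 (branches; this branch)]
Accessibility: w0Rw0, w0Rw1, w0Rw2, w1Rw1, w1Rw2, w2Rw2
Branch closes: q and not q both at w2.
Every branch closes (one shown): valid in S4, hence also in S5 (every theorem of S4 is a theorem of S5).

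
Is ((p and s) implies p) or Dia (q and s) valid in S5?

Valid in S5

Tableau for the negation not (((p and s) implies p) or Dia (q and s)):
1. not (((p and s) implies p) or Dia (q and s)), 0
2. not ((p and s) implies p), 0
3. not Dia (q and s), 0
4. p and s, 0
5. not p, 0
6. p, 0
7. s, 0
Accessibility: 0R0
Branch closes: p and not p both at 0.
Every branch of the negation's tableau closes; the branch above is one of them.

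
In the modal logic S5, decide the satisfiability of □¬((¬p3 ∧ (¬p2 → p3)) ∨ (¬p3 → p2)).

1. □¬((¬p3 ∧ (¬p2 → p3)) ∨ (¬p3 → p2)), u
2. ¬((¬p3 ∧ (¬p2 → p3)) ∨ (¬p3 → p2)), u
3. ¬(¬p3 ∧ (¬p2 → p3)), u
4. ¬(¬p3 → p2), u
5. ¬p3, u
6. ¬p2, u
7. ¬(¬p2 → p3), u
Accessibility: uRu

Satisfiable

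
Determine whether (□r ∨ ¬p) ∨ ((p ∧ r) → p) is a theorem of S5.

Tableau for the negation ¬((□r ∨ ¬p) ∨ ((p ∧ r) → p)):
1. ¬((□r ∨ ¬p) ∨ ((p ∧ r) → p)), 0
2. ¬(□r ∨ ¬p), 0   [¬∨-rule on 1]
3. ¬((p ∧ r) → p), 0   [¬∨-rule on 1]
4. ¬□r, 0   [¬∨-rule on 2]
5. p, 0   [¬∨-rule on 2]
6. p ∧ r, 0   [¬→-rule on 3]
7. ¬p, 0   [¬→-rule on 3]
Accessibility: 0R0
Branch closes: p and ¬p both at 0.
All branches of the negation close; one closing branch shown above.

Valid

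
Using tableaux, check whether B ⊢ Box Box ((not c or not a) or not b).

No, not valid

Tableau for the negation not Box Box ((not c or not a) or not b):
1. not Box Box ((not c or not a) or not b), u
2. not Box ((not c or not a) or not b), v
3. not ((not c or not a) or not b), w
4. not (not c or not a), w
5. b, w
6. c, w
7. a, w
Accessibility: uRu, uRv, vRu, vRv, vRw, wRv, wRw
The negation has an open branch (countermodel exists).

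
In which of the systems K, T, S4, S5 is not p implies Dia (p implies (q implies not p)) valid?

T-tableau for the negation not (not p implies Dia (p implies (q implies not p))):
1. not (not p implies Dia (p implies (q implies not p))), 0
2. not p, 0   [neg-implies-rule on 1]
3. not Dia (p implies (q implies not p)), 0   [neg-implies-rule on 1]
4. not (p implies (q implies not p)), 0   [neg-Dia-rule on 3 via 0R0]
5. p, 0   [neg-implies-rule on 4]
6. not (q implies not p), 0   [neg-implies-rule on 4]
Accessibility: 0R0
Branch closes: p and not p both at 0.
Every branch closes (one shown): valid in T, hence also in S4, S5 (every theorem of T is a theorem of S4 and S5).
K-tableau for the negation not (not p implies Dia (p implies (q implies not p))):
1. not (not p implies Dia (p implies (q implies not p))), 0
2. not p, 0   [neg-implies-rule on 1]
3. not Dia (p implies (q implies not p)), 0   [neg-implies-rule on 1]
Complete open branch: countermodel on a K-frame, so not valid in K.

T, S4, S5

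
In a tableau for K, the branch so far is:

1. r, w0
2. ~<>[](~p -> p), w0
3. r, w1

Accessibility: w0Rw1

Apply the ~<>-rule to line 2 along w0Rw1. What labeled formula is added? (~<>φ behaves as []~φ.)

~[](~p -> p), w1

~<>φ behaves as []~φ: propagate the negated body to each accessible world.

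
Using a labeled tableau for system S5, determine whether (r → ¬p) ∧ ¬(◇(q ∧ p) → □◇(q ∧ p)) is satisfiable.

Unsatisfiable (every branch closes)

1. (r → ¬p) ∧ ¬(◇(q ∧ p) → □◇(q ∧ p)), 0
2. r → ¬p, 0
3. ¬(◇(q ∧ p) → □◇(q ∧ p)), 0
4. ◇(q ∧ p), 0
5. ¬□◇(q ∧ p), 0
6. ¬p, 0
7. q ∧ p, 1
8. q, 1
9. p, 1
10. ¬◇(q ∧ p), 2
11. ¬(q ∧ p), 0
12. ¬(q ∧ p), 1
13. ¬(q ∧ p), 2
14. ¬p, 1
Accessibility: 0R0, 0R1, 0R2, 1R0, 1R1, 1R2, 2R0, 2R1, 2R2
Branch closes: p and ¬p both at 1.
(One branch shown.) All branches close.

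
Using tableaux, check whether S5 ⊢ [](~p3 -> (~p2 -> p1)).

Invalid (countermodel exists)

Tableau for the negation ~[](~p3 -> (~p2 -> p1)):
1. ~[](~p3 -> (~p2 -> p1)), 0
2. ~(~p3 -> (~p2 -> p1)), 1   [~[]-rule on 1: fresh world 1, 0R1]
3. ~p3, 1   [~->-rule on 2]
4. ~(~p2 -> p1), 1   [~->-rule on 2]
5. ~p2, 1   [~->-rule on 4]
6. ~p1, 1   [~->-rule on 4]
Accessibility: 0R0, 0R1, 1R0, 1R1
The negation has an open branch (countermodel exists).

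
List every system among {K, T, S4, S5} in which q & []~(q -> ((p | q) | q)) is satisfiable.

K-tableau for the formula:
1. q & []~(q -> ((p | q) | q)), 0
2. q, 0
3. []~(q -> ((p | q) | q)), 0
Complete open branch: satisfiable in K.
T-tableau for the formula:
1. q & []~(q -> ((p | q) | q)), 0
2. q, 0
3. []~(q -> ((p | q) | q)), 0
4. ~(q -> ((p | q) | q)), 0
5. ~((p | q) | q), 0
6. ~(p | q), 0
7. ~q, 0
Accessibility: 0R0
Branch closes: q and ~q both at 0.
Every branch closes (one shown): unsatisfiable in T, hence also in S4, S5 (every S4/S5-frame is a T-frame).

K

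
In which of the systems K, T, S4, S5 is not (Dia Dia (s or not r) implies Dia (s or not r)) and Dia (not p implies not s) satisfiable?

K, T

T-tableau for the formula:
1. not (Dia Dia (s or not r) implies Dia (s or not r)) and Dia (not p implies not s), u
2. not (Dia Dia (s or not r) implies Dia (s or not r)), u   [and-rule on 1]
3. Dia (not p implies not s), u   [and-rule on 1]
4. Dia Dia (s or not r), u   [neg-implies-rule on 2]
5. not Dia (s or not r), u   [neg-implies-rule on 2]
6. not (s or not r), u   [neg-Dia-rule on 5 via uRu]
7. not s, u   [neg-or-rule on 6]
8. r, u   [neg-or-rule on 6]
9. not p implies not s, v   [Dia-rule on 3: fresh world v, uRv]
10. not (s or not r), v   [neg-Dia-rule on 5 via uRv]
11. not s, v   [neg-or-rule on 10]
12. r, v   [neg-or-rule on 10]
13. Dia (s or not r), w   [Dia-rule on 4: fresh world w, uRw]
14. not (s or not r), w   [neg-Dia-rule on 5 via uRw]
15. not s, w   [neg-or-rule on 14]
16. r, w   [neg-or-rule on 14]
17. s or not r, x   [Dia-rule on 13: fresh world x, wRx]
18. not r, x   [or-rule on 17 (branches; this branch)]
Accessibility: uRu, uRv, uRw, vRv, wRw, wRx, xRx
Complete open branch: satisfiable in T, hence also in K (this T-model is also a K-model).
S4-tableau for the formula:
1. not (Dia Dia (s or not r) implies Dia (s or not r)) and Dia (not p implies not s), u
2. not (Dia Dia (s or not r) implies Dia (s or not r)), u   [and-rule on 1]
3. Dia (not p implies not s), u   [and-rule on 1]
4. Dia Dia (s or not r), u   [neg-implies-rule on 2]
5. not Dia (s or not r), u   [neg-implies-rule on 2]
6. not (s or not r), u   [neg-Dia-rule on 5 via uRu]
7. not s, u   [neg-or-rule on 6]
8. r, u   [neg-or-rule on 6]
9. not p implies not s, v   [Dia-rule on 3: fresh world v, uRv]
10. not (s or not r), v   [neg-Dia-rule on 5 via uRv]
11. not s, v   [neg-or-rule on 10]
12. r, v   [neg-or-rule on 10]
13. Dia (s or not r), w   [Dia-rule on 4: fresh world w, uRw]
14. not (s or not r), w   [neg-Dia-rule on 5 via uRw]
15. not s, w   [neg-or-rule on 14]
16. r, w   [neg-or-rule on 14]
17. s or not r, x   [Dia-rule on 13: fresh world x, wRx]
18. not (s or not r), x   [neg-Dia-rule on 5 via uRx]
19. not s, x   [neg-or-rule on 18]
20. r, x   [neg-or-rule on 18]
21. not r, x   [or-rule on 17 (branches; this branch)]
Accessibility: uRu, uRv, uRw, uRx, vRv, wRw, wRx, xRx
Branch closes: r and not r both at x.
Every branch closes (one shown): unsatisfiable in S4, hence also in S5 (every S5-frame is an S4-frame).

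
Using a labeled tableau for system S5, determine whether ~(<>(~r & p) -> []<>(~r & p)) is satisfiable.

1. ~(<>(~r & p) -> []<>(~r & p)), 0
2. <>(~r & p), 0
3. ~[]<>(~r & p), 0
4. ~r & p, 1
5. ~r, 1
6. p, 1
7. ~<>(~r & p), 2
8. ~(~r & p), 0
9. ~(~r & p), 1
10. ~(~r & p), 2
11. ~p, 0
12. ~p, 1
Accessibility: 0R0, 0R1, 0R2, 1R0, 1R1, 1R2, 2R0, 2R1, 2R2
Branch closes: p and ~p both at 1.
Every branch closes; the branch above is one of them.

Unsatisfiable (every branch closes)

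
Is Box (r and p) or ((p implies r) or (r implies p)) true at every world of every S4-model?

Valid in S4

Tableau for the negation not (Box (r and p) or ((p implies r) or (r implies p))):
1. not (Box (r and p) or ((p implies r) or (r implies p))), 0
2. not Box (r and p), 0
3. not ((p implies r) or (r implies p)), 0
4. not (p implies r), 0
5. not (r implies p), 0
6. p, 0
7. not r, 0
8. r, 0
9. not p, 0
Accessibility: 0R0
Branch closes: r and not r both at 0.
Every branch of the negation's tableau closes; the branch above is one of them.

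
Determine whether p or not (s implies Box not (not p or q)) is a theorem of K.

Invalid (countermodel exists)

Tableau for the negation not (p or not (s implies Box not (not p or q))):
1. not (p or not (s implies Box not (not p or q))), u
2. not p, u
3. s implies Box not (not p or q), u
4. Box not (not p or q), u
The negation has an open branch (countermodel exists).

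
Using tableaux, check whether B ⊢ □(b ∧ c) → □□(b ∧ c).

No, not valid

Tableau for the negation ¬(□(b ∧ c) → □□(b ∧ c)):
1. ¬(□(b ∧ c) → □□(b ∧ c)), u
2. □(b ∧ c), u   [¬→-rule on 1]
3. ¬□□(b ∧ c), u   [¬→-rule on 1]
4. b ∧ c, u   [□-rule on 2 via uRu]
5. b, u   [∧-rule on 4]
6. c, u   [∧-rule on 4]
7. ¬□(b ∧ c), v   [¬□-rule on 3: fresh world v, uRv]
8. b ∧ c, v   [□-rule on 2 via uRv]
9. b, v   [∧-rule on 8]
10. c, v   [∧-rule on 8]
11. ¬(b ∧ c), w   [¬□-rule on 7: fresh world w, vRw]
12. ¬c, w   [¬∧-rule on 11 (branches; this branch)]
Accessibility: uRu, uRv, vRu, vRv, vRw, wRv, wRw
The negation has an open branch (countermodel exists).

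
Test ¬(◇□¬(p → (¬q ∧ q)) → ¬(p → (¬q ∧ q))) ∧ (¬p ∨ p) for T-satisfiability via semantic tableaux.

1. ¬(◇□¬(p → (¬q ∧ q)) → ¬(p → (¬q ∧ q))) ∧ (¬p ∨ p), w0
2. ¬(◇□¬(p → (¬q ∧ q)) → ¬(p → (¬q ∧ q))), w0
3. ¬p ∨ p, w0
4. ◇□¬(p → (¬q ∧ q)), w0
5. p → (¬q ∧ q), w0
6. ¬p, w0
7. □¬(p → (¬q ∧ q)), w1
8. ¬(p → (¬q ∧ q)), w1
9. p, w1
10. ¬(¬q ∧ q), w1
11. ¬q, w1
Accessibility: w0Rw0, w0Rw1, w1Rw1

Satisfiable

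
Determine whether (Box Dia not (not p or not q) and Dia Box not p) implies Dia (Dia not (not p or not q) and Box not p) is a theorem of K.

Yes, valid

Tableau for the negation not ((Box Dia not (not p or not q) and Dia Box not p) implies Dia (Dia not (not p or not q) and Box not p)):
1. not ((Box Dia not (not p or not q) and Dia Box not p) implies Dia (Dia not (not p or not q) and Box not p)), 0
2. Box Dia not (not p or not q) and Dia Box not p, 0   [neg-implies-rule on 1]
3. not Dia (Dia not (not p or not q) and Box not p), 0   [neg-implies-rule on 1]
4. Box Dia not (not p or not q), 0   [and-rule on 2]
5. Dia Box not p, 0   [and-rule on 2]
6. Box not p, 1   [Dia-rule on 5: fresh world 1, 0R1]
7. not (Dia not (not p or not q) and Box not p), 1   [neg-Dia-rule on 3 via 0R1]
8. Dia not (not p or not q), 1   [Box-rule on 4 via 0R1]
9. not Box not p, 1   [neg-and-rule on 7 (branches; this branch)]
10. not (not p or not q), 2   [Dia-rule on 8: fresh world 2, 1R2]
11. p, 2   [neg-or-rule on 10]
12. q, 2   [neg-or-rule on 10]
13. not p, 2   [Box-rule on 6 via 1R2]
Accessibility: 0R1, 1R2
Branch closes: p and not p both at 2.
Every branch of the negation's tableau closes; the branch above is one of them.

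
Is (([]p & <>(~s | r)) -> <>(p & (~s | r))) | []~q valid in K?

Yes, valid

Tableau for the negation ~((([]p & <>(~s | r)) -> <>(p & (~s | r))) | []~q):
1. ~((([]p & <>(~s | r)) -> <>(p & (~s | r))) | []~q), 0
2. ~(([]p & <>(~s | r)) -> <>(p & (~s | r))), 0   [~|-rule on 1]
3. ~[]~q, 0   [~|-rule on 1]
4. []p & <>(~s | r), 0   [~->-rule on 2]
5. ~<>(p & (~s | r)), 0   [~->-rule on 2]
6. []p, 0   [&-rule on 4]
7. <>(~s | r), 0   [&-rule on 4]
8. q, 1   [~[]-rule on 3: fresh world 1, 0R1]
9. ~(p & (~s | r)), 1   [~<>-rule on 5 via 0R1]
10. p, 1   [[]-rule on 6 via 0R1]
11. ~(~s | r), 1   [~&-rule on 9 (branches; this branch)]
12. s, 1   [~|-rule on 11]
13. ~r, 1   [~|-rule on 11]
14. ~s | r, 2   [<>-rule on 7: fresh world 2, 0R2]
15. ~(p & (~s | r)), 2   [~<>-rule on 5 via 0R2]
16. p, 2   [[]-rule on 6 via 0R2]
17. r, 2   [|-rule on 14 (branches; this branch)]
18. ~(~s | r), 2   [~&-rule on 15 (branches; this branch)]
19. s, 2   [~|-rule on 18]
20. ~r, 2   [~|-rule on 18]
Accessibility: 0R1, 0R2
Branch closes: r and ~r both at 2.
All branches of the negation close; one closing branch shown above.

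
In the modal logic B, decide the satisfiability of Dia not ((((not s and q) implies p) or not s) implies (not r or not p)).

1. Dia not ((((not s and q) implies p) or not s) implies (not r or not p)), w0
2. not ((((not s and q) implies p) or not s) implies (not r or not p)), w1
3. ((not s and q) implies p) or not s, w1
4. not (not r or not p), w1
5. r, w1
6. p, w1
7. not s, w1
Accessibility: w0Rw0, w0Rw1, w1Rw0, w1Rw1

Satisfiable (open branch found)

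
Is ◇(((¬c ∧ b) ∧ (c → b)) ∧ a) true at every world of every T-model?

Tableau for the negation ¬◇(((¬c ∧ b) ∧ (c → b)) ∧ a):
1. ¬◇(((¬c ∧ b) ∧ (c → b)) ∧ a), 0
2. ¬(((¬c ∧ b) ∧ (c → b)) ∧ a), 0
3. ¬a, 0
Accessibility: 0R0
The negation has an open branch (countermodel exists).

Not valid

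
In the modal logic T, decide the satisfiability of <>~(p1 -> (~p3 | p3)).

1. <>~(p1 -> (~p3 | p3)), u
2. ~(p1 -> (~p3 | p3)), v
3. p1, v
4. ~(~p3 | p3), v
5. p3, v
6. ~p3, v
Accessibility: uRu, uRv, vRv
Branch closes: p3 and ~p3 both at v.
Every branch closes; the branch above is one of them.

Unsatisfiable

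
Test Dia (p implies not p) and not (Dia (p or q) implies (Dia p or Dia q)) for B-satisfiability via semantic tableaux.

1. Dia (p implies not p) and not (Dia (p or q) implies (Dia p or Dia q)), w0
2. Dia (p implies not p), w0
3. not (Dia (p or q) implies (Dia p or Dia q)), w0
4. Dia (p or q), w0
5. not (Dia p or Dia q), w0
6. not Dia p, w0
7. not Dia q, w0
8. not p, w0
9. not q, w0
10. p implies not p, w1
11. not p, w1
12. not q, w1
13. p or q, w2
14. not p, w2
15. not q, w2
16. q, w2
Accessibility: w0Rw0, w0Rw1, w0Rw2, w1Rw0, w1Rw1, w2Rw0, w2Rw2
Branch closes: q and not q both at w2.
All branches of the tableau close; one closing branch shown above.

No, unsatisfiable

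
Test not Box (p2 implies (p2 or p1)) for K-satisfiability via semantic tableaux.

1. not Box (p2 implies (p2 or p1)), u
2. not (p2 implies (p2 or p1)), v
3. p2, v
4. not (p2 or p1), v
5. not p2, v
6. not p1, v
Accessibility: uRv
Branch closes: p2 and not p2 both at v.
All branches of the tableau close; one closing branch shown above.

Unsatisfiable (every branch closes)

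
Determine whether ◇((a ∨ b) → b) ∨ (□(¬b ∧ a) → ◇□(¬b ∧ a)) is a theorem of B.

Valid in B

Tableau for the negation ¬(◇((a ∨ b) → b) ∨ (□(¬b ∧ a) → ◇□(¬b ∧ a))):
1. ¬(◇((a ∨ b) → b) ∨ (□(¬b ∧ a) → ◇□(¬b ∧ a))), w0
2. ¬◇((a ∨ b) → b), w0
3. ¬(□(¬b ∧ a) → ◇□(¬b ∧ a)), w0
4. □(¬b ∧ a), w0
5. ¬◇□(¬b ∧ a), w0
6. ¬((a ∨ b) → b), w0
7. a ∨ b, w0
8. ¬b, w0
9. ¬b ∧ a, w0
10. a, w0
11. ¬□(¬b ∧ a), w0
12. ¬(¬b ∧ a), w1
13. ¬((a ∨ b) → b), w1
14. a ∨ b, w1
15. ¬b, w1
16. ¬b ∧ a, w1
17. a, w1
18. ¬□(¬b ∧ a), w1
19. ¬a, w1
Accessibility: w0Rw0, w0Rw1, w1Rw0, w1Rw1
Branch closes: a and ¬a both at w1.
Every branch of the negation's tableau closes; the branch above is one of them.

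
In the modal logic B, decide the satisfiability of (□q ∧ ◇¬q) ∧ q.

1. (□q ∧ ◇¬q) ∧ q, w0
2. □q ∧ ◇¬q, w0
3. q, w0
4. □q, w0
5. ◇¬q, w0
6. ¬q, w1
7. q, w1
Accessibility: w0Rw0, w0Rw1, w1Rw0, w1Rw1
Branch closes: q and ¬q both at w1.
Every branch closes; the branch above is one of them.

Unsatisfiable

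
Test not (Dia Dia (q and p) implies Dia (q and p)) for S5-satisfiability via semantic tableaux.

Unsatisfiable (every branch closes)

1. not (Dia Dia (q and p) implies Dia (q and p)), u
2. Dia Dia (q and p), u   [neg-implies-rule on 1]
3. not Dia (q and p), u   [neg-implies-rule on 1]
4. not (q and p), u   [neg-Dia-rule on 3 via uRu]
5. not p, u   [neg-and-rule on 4 (branches; this branch)]
6. Dia (q and p), v   [Dia-rule on 2: fresh world v, uRv]
7. not (q and p), v   [neg-Dia-rule on 3 via uRv]
8. not p, v   [neg-and-rule on 7 (branches; this branch)]
9. q and p, w   [Dia-rule on 6: fresh world w, vRw]
10. q, w   [and-rule on 9]
11. p, w   [and-rule on 9]
12. not (q and p), w   [neg-Dia-rule on 3 via uRw]
13. not p, w   [neg-and-rule on 12 (branches; this branch)]
Accessibility: uRu, uRv, uRw, vRu, vRv, vRw, wRu, wRv, wRw
Branch closes: p and not p both at w.
All branches of the tableau close; one closing branch shown above.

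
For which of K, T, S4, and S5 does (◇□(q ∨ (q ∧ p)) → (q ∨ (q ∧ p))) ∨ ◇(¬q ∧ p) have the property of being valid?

S4-tableau for the negation ¬((◇□(q ∨ (q ∧ p)) → (q ∨ (q ∧ p))) ∨ ◇(¬q ∧ p)):
1. ¬((◇□(q ∨ (q ∧ p)) → (q ∨ (q ∧ p))) ∨ ◇(¬q ∧ p)), w0
2. ¬(◇□(q ∨ (q ∧ p)) → (q ∨ (q ∧ p))), w0   [¬∨-rule on 1]
3. ¬◇(¬q ∧ p), w0   [¬∨-rule on 1]
4. ◇□(q ∨ (q ∧ p)), w0   [¬→-rule on 2]
5. ¬(q ∨ (q ∧ p)), w0   [¬→-rule on 2]
6. ¬q, w0   [¬∨-rule on 5]
7. ¬(q ∧ p), w0   [¬∨-rule on 5]
8. ¬(¬q ∧ p), w0   [¬◇-rule on 3 via w0Rw0]
9. ¬p, w0   [¬∧-rule on 7 (branches; this branch)]
10. □(q ∨ (q ∧ p)), w1   [◇-rule on 4: fresh world w1, w0Rw1]
11. ¬(¬q ∧ p), w1   [¬◇-rule on 3 via w0Rw1]
12. q ∨ (q ∧ p), w1   [□-rule on 10 via w1Rw1]
13. ¬p, w1   [¬∧-rule on 11 (branches; this branch)]
14. q, w1   [∨-rule on 12 (branches; this branch)]
Accessibility: w0Rw0, w0Rw1, w1Rw1
Complete open branch: countermodel on an S4-frame, so not valid in S4, nor in K, T (the same frame is also a K-frame and a T-frame).
S5-tableau for the negation ¬((◇□(q ∨ (q ∧ p)) → (q ∨ (q ∧ p))) ∨ ◇(¬q ∧ p)):
1. ¬((◇□(q ∨ (q ∧ p)) → (q ∨ (q ∧ p))) ∨ ◇(¬q ∧ p)), w0
2. ¬(◇□(q ∨ (q ∧ p)) → (q ∨ (q ∧ p))), w0   [¬∨-rule on 1]
3. ¬◇(¬q ∧ p), w0   [¬∨-rule on 1]
4. ◇□(q ∨ (q ∧ p)), w0   [¬→-rule on 2]
5. ¬(q ∨ (q ∧ p)), w0   [¬→-rule on 2]
6. ¬q, w0   [¬∨-rule on 5]
7. ¬(q ∧ p), w0   [¬∨-rule on 5]
8. ¬(¬q ∧ p), w0   [¬◇-rule on 3 via w0Rw0]
9. ¬p, w0   [¬∧-rule on 7 (branches; this branch)]
10. □(q ∨ (q ∧ p)), w1   [◇-rule on 4: fresh world w1, w0Rw1]
11. ¬(¬q ∧ p), w1   [¬◇-rule on 3 via w0Rw1]
12. q ∨ (q ∧ p), w0   [□-rule on 10 via w1Rw0]
13. q ∨ (q ∧ p), w1   [□-rule on 10 via w1Rw1]
14. ¬p, w1   [¬∧-rule on 11 (branches; this branch)]
15. q ∧ p, w0   [∨-rule on 12 (branches; this branch)]
16. q, w0   [∧-rule on 15]
17. p, w0   [∧-rule on 15]
Accessibility: w0Rw0, w0Rw1, w1Rw0, w1Rw1
Branch closes: q and ¬q both at w0.
Every branch closes (one shown): valid in S5.

S5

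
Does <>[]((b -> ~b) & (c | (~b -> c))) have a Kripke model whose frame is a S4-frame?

Satisfiable (open branch found)

1. <>[]((b -> ~b) & (c | (~b -> c))), w0
2. []((b -> ~b) & (c | (~b -> c))), w1   [<>-rule on 1: fresh world w1, w0Rw1]
3. (b -> ~b) & (c | (~b -> c)), w1   [[]-rule on 2 via w1Rw1]
4. b -> ~b, w1   [&-rule on 3]
5. c | (~b -> c), w1   [&-rule on 3]
6. ~b, w1   [->-rule on 4 (branches; this branch)]
7. ~b -> c, w1   [|-rule on 5 (branches; this branch)]
8. c, w1   [->-rule on 7 (branches; this branch)]
Accessibility: w0Rw0, w0Rw1, w1Rw1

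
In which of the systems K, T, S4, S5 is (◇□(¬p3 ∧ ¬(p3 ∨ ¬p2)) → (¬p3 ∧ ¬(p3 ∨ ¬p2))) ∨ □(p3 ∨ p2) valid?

S5

S5-tableau for the negation ¬((◇□(¬p3 ∧ ¬(p3 ∨ ¬p2)) → (¬p3 ∧ ¬(p3 ∨ ¬p2))) ∨ □(p3 ∨ p2)):
1. ¬((◇□(¬p3 ∧ ¬(p3 ∨ ¬p2)) → (¬p3 ∧ ¬(p3 ∨ ¬p2))) ∨ □(p3 ∨ p2)), 0
2. ¬(◇□(¬p3 ∧ ¬(p3 ∨ ¬p2)) → (¬p3 ∧ ¬(p3 ∨ ¬p2))), 0
3. ¬□(p3 ∨ p2), 0
4. ◇□(¬p3 ∧ ¬(p3 ∨ ¬p2)), 0
5. ¬(¬p3 ∧ ¬(p3 ∨ ¬p2)), 0
6. p3 ∨ ¬p2, 0
7. ¬p2, 0
8. ¬(p3 ∨ p2), 1
9. ¬p3, 1
10. ¬p2, 1
11. □(¬p3 ∧ ¬(p3 ∨ ¬p2)), 2
12. ¬p3 ∧ ¬(p3 ∨ ¬p2), 0
13. ¬p3, 0
14. ¬(p3 ∨ ¬p2), 0
15. p2, 0
Accessibility: 0R0, 0R1, 0R2, 1R0, 1R1, 1R2, 2R0, 2R1, 2R2
Branch closes: p2 and ¬p2 both at 0.
Every branch closes (one shown): valid in S5.
S4-tableau for the negation ¬((◇□(¬p3 ∧ ¬(p3 ∨ ¬p2)) → (¬p3 ∧ ¬(p3 ∨ ¬p2))) ∨ □(p3 ∨ p2)):
1. ¬((◇□(¬p3 ∧ ¬(p3 ∨ ¬p2)) → (¬p3 ∧ ¬(p3 ∨ ¬p2))) ∨ □(p3 ∨ p2)), 0
2. ¬(◇□(¬p3 ∧ ¬(p3 ∨ ¬p2)) → (¬p3 ∧ ¬(p3 ∨ ¬p2))), 0
3. ¬□(p3 ∨ p2), 0
4. ◇□(¬p3 ∧ ¬(p3 ∨ ¬p2)), 0
5. ¬(¬p3 ∧ ¬(p3 ∨ ¬p2)), 0
6. p3 ∨ ¬p2, 0
7. ¬p2, 0
8. ¬(p3 ∨ p2), 1
9. ¬p3, 1
10. ¬p2, 1
11. □(¬p3 ∧ ¬(p3 ∨ ¬p2)), 2
12. ¬p3 ∧ ¬(p3 ∨ ¬p2), 2
13. ¬p3, 2
14. ¬(p3 ∨ ¬p2), 2
15. p2, 2
Accessibility: 0R0, 0R1, 0R2, 1R1, 2R2
Complete open branch: countermodel on an S4-frame, so not valid in S4, nor in K, T (the same frame is also a K-frame and a T-frame).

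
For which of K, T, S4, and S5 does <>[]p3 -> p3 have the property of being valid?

S5

S5-tableau for the negation ~(<>[]p3 -> p3):
1. ~(<>[]p3 -> p3), w0
2. <>[]p3, w0
3. ~p3, w0
4. []p3, w1
5. p3, w0
Accessibility: w0Rw0, w0Rw1, w1Rw0, w1Rw1
Branch closes: p3 and ~p3 both at w0.
Every branch closes (one shown): valid in S5.
S4-tableau for the negation ~(<>[]p3 -> p3):
1. ~(<>[]p3 -> p3), w0
2. <>[]p3, w0
3. ~p3, w0
4. []p3, w1
5. p3, w1
Accessibility: w0Rw0, w0Rw1, w1Rw1
Complete open branch: countermodel on an S4-frame, so not valid in S4, nor in K, T (the same frame is also a K-frame and a T-frame).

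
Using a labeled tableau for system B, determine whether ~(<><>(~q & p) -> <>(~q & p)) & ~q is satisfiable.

Yes, satisfiable

1. ~(<><>(~q & p) -> <>(~q & p)) & ~q, u
2. ~(<><>(~q & p) -> <>(~q & p)), u   [&-rule on 1]
3. ~q, u   [&-rule on 1]
4. <><>(~q & p), u   [~->-rule on 2]
5. ~<>(~q & p), u   [~->-rule on 2]
6. ~(~q & p), u   [~<>-rule on 5 via uRu]
7. ~p, u   [~&-rule on 6 (branches; this branch)]
8. <>(~q & p), v   [<>-rule on 4: fresh world v, uRv]
9. ~(~q & p), v   [~<>-rule on 5 via uRv]
10. ~p, v   [~&-rule on 9 (branches; this branch)]
11. ~q & p, w   [<>-rule on 8: fresh world w, vRw]
12. ~q, w   [&-rule on 11]
13. p, w   [&-rule on 11]
Accessibility: uRu, uRv, vRu, vRv, vRw, wRv, wRw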